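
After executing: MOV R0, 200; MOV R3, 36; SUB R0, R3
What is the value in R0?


Register state trace:
  MOV R0, 200  → R0 = 200
  MOV R3, 36  → R3 = 36
  SUB R0, R3  → R0 = 200 - 36 = 164
Final: R0 = 164

164


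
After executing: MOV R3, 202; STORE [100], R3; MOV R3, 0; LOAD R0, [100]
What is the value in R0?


Register and memory trace:
  MOV R3, 202  → R3 = 202
  STORE [100], R3  → mem[100] = 202
  MOV R3, 0  → R3 = 0
  LOAD R0, [100]  → R0 = mem[100] = 202
Final: R0 = 202

202


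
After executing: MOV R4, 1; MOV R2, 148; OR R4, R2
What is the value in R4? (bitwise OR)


Register state trace:
  MOV R4, 1  → R4 = 1 (0b00000001)
  MOV R2, 148  → R2 = 148 (0b10010100)
  OR R4, R2   → R4 = 1 OR 148 = 149 (0b10010101)
Final: R4 = 149

149


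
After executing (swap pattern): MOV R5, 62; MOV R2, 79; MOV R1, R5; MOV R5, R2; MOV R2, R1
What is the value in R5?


Register state trace (swap pattern):
  MOV R5, 62  → R5 = 62
  MOV R2, 79  → R2 = 79
  MOV R1, R5  → R1 = 62  (save R5)
  MOV R5, R2  → R5 = 79  (R5 gets R2's value)
  MOV R2, R1  → R2 = 62  (R2 gets saved value)
Final: R5 = 79

79


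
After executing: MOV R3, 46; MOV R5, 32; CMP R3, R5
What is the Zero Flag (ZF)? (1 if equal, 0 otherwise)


Register state trace:
  MOV R3, 46  → R3 = 46
  MOV R5, 32  → R5 = 32
  CMP R3, R5  → computes 46 - 32 = 14
  Result is nonzero, so values are not equal
ZF = 0

0


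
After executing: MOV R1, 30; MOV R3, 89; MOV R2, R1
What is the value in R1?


Register state trace:
  MOV R1, 30  → R1 = 30
  MOV R3, 89  → R3 = 89
  MOV R2, R1  → R2 = 30
Final: R1 = 30

30


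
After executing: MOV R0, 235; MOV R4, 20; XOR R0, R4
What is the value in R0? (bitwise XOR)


Register state trace:
  MOV R0, 235  → R0 = 235 (0b11101011)
  MOV R4, 20  → R4 = 20 (0b00010100)
  XOR R0, R4  → R0 = 235 XOR 20 = 255 (0b11111111)
Final: R0 = 255

255


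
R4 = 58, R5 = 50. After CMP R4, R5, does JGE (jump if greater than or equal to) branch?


Trace:
  R4 = 58, R5 = 50
  CMP R4, R5  → compares 58 vs 50
  JGE checks: is 58 greater than or equal to 50?
  58 > 50, so condition is true
Branch taken: Yes

Yes


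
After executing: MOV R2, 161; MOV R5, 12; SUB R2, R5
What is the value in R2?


Register state trace:
  MOV R2, 161  → R2 = 161
  MOV R5, 12  → R5 = 12
  SUB R2, R5  → R2 = 161 - 12 = 149
Final: R2 = 149

149


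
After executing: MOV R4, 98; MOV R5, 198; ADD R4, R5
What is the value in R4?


Register state trace:
  MOV R4, 98  → R4 = 98
  MOV R5, 198  → R5 = 198
  ADD R4, R5  → R4 = 98 + 198 = 296
Final: R4 = 296

296


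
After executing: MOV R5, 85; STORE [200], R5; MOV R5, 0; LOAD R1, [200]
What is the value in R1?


Register and memory trace:
  MOV R5, 85  → R5 = 85
  STORE [200], R5  → mem[200] = 85
  MOV R5, 0  → R5 = 0
  LOAD R1, [200]  → R1 = mem[200] = 85
Final: R1 = 85

85


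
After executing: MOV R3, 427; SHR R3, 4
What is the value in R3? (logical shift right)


Register state trace:
  MOV R3, 427  → R3 = 427
  SHR R3, 4  → R3 = 427 >> 4 = 427 // 2^4 = 26
Final: R3 = 26

26


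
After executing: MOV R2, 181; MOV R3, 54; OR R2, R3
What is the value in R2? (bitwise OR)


Register state trace:
  MOV R2, 181  → R2 = 181 (0b10110101)
  MOV R3, 54  → R3 = 54 (0b00110110)
  OR R2, R3   → R2 = 181 OR 54 = 183 (0b10110111)
Final: R2 = 183

183


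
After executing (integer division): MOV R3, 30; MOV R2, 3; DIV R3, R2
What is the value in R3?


Register state trace:
  MOV R3, 30  → R3 = 30
  MOV R2, 3  → R2 = 3
  DIV R3, R2  → R3 = 30 // 3 = 10
Final: R3 = 10

10


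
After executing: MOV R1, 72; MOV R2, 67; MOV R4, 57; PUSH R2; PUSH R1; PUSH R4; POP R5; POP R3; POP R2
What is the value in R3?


Stack trace (top is rightmost):
  MOV R1, 72  → R1 = 72
  MOV R2, 67  → R2 = 67
  MOV R4, 57  → R4 = 57
  PUSH R2  → stack: [67]
  PUSH R1  → stack: [67, 72]
  PUSH R4  → stack: [67, 72, 57]
  POP R5  → R5 = 57, stack: [67, 72]
  POP R3  → R3 = 72, stack: [67]
  POP R2  → R2 = 67, stack: []
Final: R3 = 72

72


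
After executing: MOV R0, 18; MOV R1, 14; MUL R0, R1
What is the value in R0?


Register state trace:
  MOV R0, 18  → R0 = 18
  MOV R1, 14  → R1 = 14
  MUL R0, R1  → R0 = 18 * 14 = 252
Final: R0 = 252

252


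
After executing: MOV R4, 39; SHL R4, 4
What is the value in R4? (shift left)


Register state trace:
  MOV R4, 39  → R4 = 39
  SHL R4, 4  → R4 = 39 << 4 = 39 * 2^4 = 624
Final: R4 = 624

624


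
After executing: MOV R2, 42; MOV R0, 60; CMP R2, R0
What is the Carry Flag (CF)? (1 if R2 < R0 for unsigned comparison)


Register state trace:
  MOV R2, 42  → R2 = 42
  MOV R0, 60  → R0 = 60
  CMP R2, R0  → unsigned 42 - 60: borrow occurs
  42 < 60, so CF = 1
CF = 1

1


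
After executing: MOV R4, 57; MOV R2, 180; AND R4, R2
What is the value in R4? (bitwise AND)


Register state trace:
  MOV R4, 57  → R4 = 57 (0b00111001)
  MOV R2, 180  → R2 = 180 (0b10110100)
  AND R4, R2  → R4 = 57 AND 180 = 48 (0b00110000)
Final: R4 = 48

48


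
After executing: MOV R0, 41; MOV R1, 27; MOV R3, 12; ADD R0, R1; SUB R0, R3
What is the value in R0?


Register state trace:
  MOV R0, 41  → R0 = 41
  MOV R1, 27  → R1 = 27
  MOV R3, 12  → R3 = 12
  ADD R0, R1  → R0 = 41 + 27 = 68
  SUB R0, R3  → R0 = 68 - 12 = 56
Final: R0 = 56

56


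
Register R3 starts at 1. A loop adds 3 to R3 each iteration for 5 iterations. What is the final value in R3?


Starting value: R3 = 1
  Iter 1: R3 = 1 + 3 = 4
  Iter 2: R3 = 4 + 3 = 7
  Iter 3: R3 = 7 + 3 = 10
  Iter 4: R3 = 10 + 3 = 13
  Iter 5: R3 = 13 + 3 = 16
Final: R3 = 16

16


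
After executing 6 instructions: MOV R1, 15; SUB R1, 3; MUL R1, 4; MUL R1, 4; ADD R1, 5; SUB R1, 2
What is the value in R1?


Register state trace:
  MOV R1, 15  → R1 = 15
  SUB R1, 3  → R1 = 15 - 3 = 12
  MUL R1, 4  → R1 = 12 * 4 = 48
  MUL R1, 4  → R1 = 48 * 4 = 192
  ADD R1, 5  → R1 = 192 + 5 = 197
  SUB R1, 2  → R1 = 197 - 2 = 195
Final: R1 = 195

195


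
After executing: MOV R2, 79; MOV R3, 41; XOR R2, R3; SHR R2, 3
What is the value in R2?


Register state trace:
  MOV R2, 79  → R2 = 79 (0b01001111)
  MOV R3, 41  → R3 = 41 (0b00101001)
  XOR R2, R3  → R2 = 79 XOR 41 = 102 (0b01100110)
  SHR R2, 3  → R2 = 102 >> 3 = 12
Final: R2 = 12

12


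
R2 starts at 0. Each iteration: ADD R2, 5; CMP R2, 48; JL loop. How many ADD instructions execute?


Loop trace (R2 starts at 0, target 48, step 5):
  ADD #1: R2 = 0 + 5 = 5  → 5 < 48, loop
  ADD #2: R2 = 5 + 5 = 10  → 10 < 48, loop
  ADD #3: R2 = 10 + 5 = 15  → 15 < 48, loop
  ADD #4: R2 = 15 + 5 = 20  → 20 < 48, loop
  ADD #5: R2 = 20 + 5 = 25  → 25 < 48, loop
  ADD #6: R2 = 25 + 5 = 30  → 30 < 48, loop
  ADD #7: R2 = 30 + 5 = 35  → 35 < 48, loop
  ADD #8: R2 = 35 + 5 = 40  → 40 < 48, loop
  ADD #9: R2 = 40 + 5 = 45  → 45 < 48, loop
  ADD #10: R2 = 45 + 5 = 50  → 50 >= 48, exit
Total ADD instructions: 10

10


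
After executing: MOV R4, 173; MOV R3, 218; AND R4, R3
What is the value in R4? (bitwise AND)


Register state trace:
  MOV R4, 173  → R4 = 173 (0b10101101)
  MOV R3, 218  → R3 = 218 (0b11011010)
  AND R4, R3  → R4 = 173 AND 218 = 136 (0b10001000)
Final: R4 = 136

136


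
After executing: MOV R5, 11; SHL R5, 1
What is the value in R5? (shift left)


Register state trace:
  MOV R5, 11  → R5 = 11
  SHL R5, 1  → R5 = 11 << 1 = 11 * 2^1 = 22
Final: R5 = 22

22


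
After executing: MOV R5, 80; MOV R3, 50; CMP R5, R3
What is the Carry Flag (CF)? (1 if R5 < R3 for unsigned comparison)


Register state trace:
  MOV R5, 80  → R5 = 80
  MOV R3, 50  → R3 = 50
  CMP R5, R3  → unsigned 80 - 50: no borrow
  80 >= 50, so CF = 0
CF = 0

0


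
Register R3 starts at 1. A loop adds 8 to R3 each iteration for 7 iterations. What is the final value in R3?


Starting value: R3 = 1
  Iter 1: R3 = 1 + 8 = 9
  Iter 2: R3 = 9 + 8 = 17
  Iter 3: R3 = 17 + 8 = 25
  Iter 4: R3 = 25 + 8 = 33
  Iter 5: R3 = 33 + 8 = 41
  Iter 6: R3 = 41 + 8 = 49
  Iter 7: R3 = 49 + 8 = 57
Final: R3 = 57

57


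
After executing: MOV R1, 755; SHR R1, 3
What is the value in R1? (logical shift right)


Register state trace:
  MOV R1, 755  → R1 = 755
  SHR R1, 3  → R1 = 755 >> 3 = 755 // 2^3 = 94
Final: R1 = 94

94


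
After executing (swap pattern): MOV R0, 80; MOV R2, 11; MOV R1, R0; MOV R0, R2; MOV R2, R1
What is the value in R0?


Register state trace (swap pattern):
  MOV R0, 80  → R0 = 80
  MOV R2, 11  → R2 = 11
  MOV R1, R0  → R1 = 80  (save R0)
  MOV R0, R2  → R0 = 11  (R0 gets R2's value)
  MOV R2, R1  → R2 = 80  (R2 gets saved value)
Final: R0 = 11

11


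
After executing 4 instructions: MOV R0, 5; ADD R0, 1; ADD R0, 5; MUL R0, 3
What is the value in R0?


Register state trace:
  MOV R0, 5  → R0 = 5
  ADD R0, 1  → R0 = 5 + 1 = 6
  ADD R0, 5  → R0 = 6 + 5 = 11
  MUL R0, 3  → R0 = 11 * 3 = 33
Final: R0 = 33

33


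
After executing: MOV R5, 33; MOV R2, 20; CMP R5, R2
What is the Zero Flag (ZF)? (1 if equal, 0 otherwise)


Register state trace:
  MOV R5, 33  → R5 = 33
  MOV R2, 20  → R2 = 20
  CMP R5, R2  → computes 33 - 20 = 13
  Result is nonzero, so values are not equal
ZF = 0

0


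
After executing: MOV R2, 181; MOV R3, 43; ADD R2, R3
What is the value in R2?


Register state trace:
  MOV R2, 181  → R2 = 181
  MOV R3, 43  → R3 = 43
  ADD R2, R3  → R2 = 181 + 43 = 224
Final: R2 = 224

224


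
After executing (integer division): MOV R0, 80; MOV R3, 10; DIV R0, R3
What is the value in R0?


Register state trace:
  MOV R0, 80  → R0 = 80
  MOV R3, 10  → R3 = 10
  DIV R0, R3  → R0 = 80 // 10 = 8
Final: R0 = 8

8


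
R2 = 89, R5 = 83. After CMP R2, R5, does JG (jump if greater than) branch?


Trace:
  R2 = 89, R5 = 83
  CMP R2, R5  → compares 89 vs 83
  JG checks: is 89 greater than 83?
  89 > 83, so condition is true
Branch taken: Yes

Yes


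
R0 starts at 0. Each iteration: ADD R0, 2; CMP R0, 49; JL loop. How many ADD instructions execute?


Loop trace (R0 starts at 0, target 49, step 2):
  ADD #1: R0 = 0 + 2 = 2  → 2 < 49, loop
  ADD #2: R0 = 2 + 2 = 4  → 4 < 49, loop
  ADD #3: R0 = 4 + 2 = 6  → 6 < 49, loop
  ADD #4: R0 = 6 + 2 = 8  → 8 < 49, loop
  ADD #5: R0 = 8 + 2 = 10  → 10 < 49, loop
  ADD #6: R0 = 10 + 2 = 12  → 12 < 49, loop
  ADD #7: R0 = 12 + 2 = 14  → 14 < 49, loop
  ADD #8: R0 = 14 + 2 = 16  → 16 < 49, loop
  ADD #9: R0 = 16 + 2 = 18  → 18 < 49, loop
  ADD #10: R0 = 18 + 2 = 20  → 20 < 49, loop
  ADD #11: R0 = 20 + 2 = 22  → 22 < 49, loop
  ADD #12: R0 = 22 + 2 = 24  → 24 < 49, loop
  ADD #13: R0 = 24 + 2 = 26  → 26 < 49, loop
  ADD #14: R0 = 26 + 2 = 28  → 28 < 49, loop
  ADD #15: R0 = 28 + 2 = 30  → 30 < 49, loop
  ADD #16: R0 = 30 + 2 = 32  → 32 < 49, loop
  ADD #17: R0 = 32 + 2 = 34  → 34 < 49, loop
  ADD #18: R0 = 34 + 2 = 36  → 36 < 49, loop
  ADD #19: R0 = 36 + 2 = 38  → 38 < 49, loop
  ADD #20: R0 = 38 + 2 = 40  → 40 < 49, loop
  ADD #21: R0 = 40 + 2 = 42  → 42 < 49, loop
  ADD #22: R0 = 42 + 2 = 44  → 44 < 49, loop
  ADD #23: R0 = 44 + 2 = 46  → 46 < 49, loop
  ADD #24: R0 = 46 + 2 = 48  → 48 < 49, loop
  ADD #25: R0 = 48 + 2 = 50  → 50 >= 49, exit
Total ADD instructions: 25

25


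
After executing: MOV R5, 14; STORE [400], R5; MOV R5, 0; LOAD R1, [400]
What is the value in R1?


Register and memory trace:
  MOV R5, 14  → R5 = 14
  STORE [400], R5  → mem[400] = 14
  MOV R5, 0  → R5 = 0
  LOAD R1, [400]  → R1 = mem[400] = 14
Final: R1 = 14

14


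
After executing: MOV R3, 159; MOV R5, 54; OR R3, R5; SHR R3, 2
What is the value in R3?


Register state trace:
  MOV R3, 159  → R3 = 159 (0b10011111)
  MOV R5, 54  → R5 = 54 (0b00110110)
  OR R3, R5  → R3 = 159 OR 54 = 191 (0b10111111)
  SHR R3, 2  → R3 = 191 >> 2 = 47
Final: R3 = 47

47


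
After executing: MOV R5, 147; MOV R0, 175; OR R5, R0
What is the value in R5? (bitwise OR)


Register state trace:
  MOV R5, 147  → R5 = 147 (0b10010011)
  MOV R0, 175  → R0 = 175 (0b10101111)
  OR R5, R0   → R5 = 147 OR 175 = 191 (0b10111111)
Final: R5 = 191

191


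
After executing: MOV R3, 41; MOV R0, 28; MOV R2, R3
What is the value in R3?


Register state trace:
  MOV R3, 41  → R3 = 41
  MOV R0, 28  → R0 = 28
  MOV R2, R3  → R2 = 41
Final: R3 = 41

41


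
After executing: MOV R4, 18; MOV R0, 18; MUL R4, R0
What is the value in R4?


Register state trace:
  MOV R4, 18  → R4 = 18
  MOV R0, 18  → R0 = 18
  MUL R4, R0  → R4 = 18 * 18 = 324
Final: R4 = 324

324


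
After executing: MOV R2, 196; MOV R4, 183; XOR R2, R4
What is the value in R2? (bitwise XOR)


Register state trace:
  MOV R2, 196  → R2 = 196 (0b11000100)
  MOV R4, 183  → R4 = 183 (0b10110111)
  XOR R2, R4  → R2 = 196 XOR 183 = 115 (0b01110011)
Final: R2 = 115

115


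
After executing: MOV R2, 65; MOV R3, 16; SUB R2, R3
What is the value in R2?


Register state trace:
  MOV R2, 65  → R2 = 65
  MOV R3, 16  → R3 = 16
  SUB R2, R3  → R2 = 65 - 16 = 49
Final: R2 = 49

49


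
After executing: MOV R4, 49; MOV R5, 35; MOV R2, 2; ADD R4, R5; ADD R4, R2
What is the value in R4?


Register state trace:
  MOV R4, 49  → R4 = 49
  MOV R5, 35  → R5 = 35
  MOV R2, 2  → R2 = 2
  ADD R4, R5  → R4 = 49 + 35 = 84
  ADD R4, R2  → R4 = 84 + 2 = 86
Final: R4 = 86

86


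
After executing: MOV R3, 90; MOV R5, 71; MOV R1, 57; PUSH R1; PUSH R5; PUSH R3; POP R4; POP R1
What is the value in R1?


Stack trace (top is rightmost):
  MOV R3, 90  → R3 = 90
  MOV R5, 71  → R5 = 71
  MOV R1, 57  → R1 = 57
  PUSH R1  → stack: [57]
  PUSH R5  → stack: [57, 71]
  PUSH R3  → stack: [57, 71, 90]
  POP R4  → R4 = 90, stack: [57, 71]
  POP R1  → R1 = 71, stack: [57]
Final: R1 = 71

71


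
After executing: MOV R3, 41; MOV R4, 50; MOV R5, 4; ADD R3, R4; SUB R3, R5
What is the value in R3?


Register state trace:
  MOV R3, 41  → R3 = 41
  MOV R4, 50  → R4 = 50
  MOV R5, 4  → R5 = 4
  ADD R3, R4  → R3 = 41 + 50 = 91
  SUB R3, R5  → R3 = 91 - 4 = 87
Final: R3 = 87

87


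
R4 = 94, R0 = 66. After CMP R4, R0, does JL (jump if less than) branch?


Trace:
  R4 = 94, R0 = 66
  CMP R4, R0  → compares 94 vs 66
  JL checks: is 94 less than 66?
  94 > 66, so condition is false
Branch taken: No

No


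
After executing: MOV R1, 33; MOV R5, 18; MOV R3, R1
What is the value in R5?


Register state trace:
  MOV R1, 33  → R1 = 33
  MOV R5, 18  → R5 = 18
  MOV R3, R1  → R3 = 33
Final: R5 = 18

18


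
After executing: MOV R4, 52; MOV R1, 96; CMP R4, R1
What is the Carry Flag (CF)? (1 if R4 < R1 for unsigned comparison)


Register state trace:
  MOV R4, 52  → R4 = 52
  MOV R1, 96  → R1 = 96
  CMP R4, R1  → unsigned 52 - 96: borrow occurs
  52 < 96, so CF = 1
CF = 1

1


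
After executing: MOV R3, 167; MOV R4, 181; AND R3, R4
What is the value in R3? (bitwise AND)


Register state trace:
  MOV R3, 167  → R3 = 167 (0b10100111)
  MOV R4, 181  → R4 = 181 (0b10110101)
  AND R3, R4  → R3 = 167 AND 181 = 165 (0b10100101)
Final: R3 = 165

165


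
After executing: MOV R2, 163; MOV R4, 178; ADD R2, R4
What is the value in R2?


Register state trace:
  MOV R2, 163  → R2 = 163
  MOV R4, 178  → R4 = 178
  ADD R2, R4  → R2 = 163 + 178 = 341
Final: R2 = 341

341


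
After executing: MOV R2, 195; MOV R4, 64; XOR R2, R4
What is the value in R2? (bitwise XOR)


Register state trace:
  MOV R2, 195  → R2 = 195 (0b11000011)
  MOV R4, 64  → R4 = 64 (0b01000000)
  XOR R2, R4  → R2 = 195 XOR 64 = 131 (0b10000011)
Final: R2 = 131

131


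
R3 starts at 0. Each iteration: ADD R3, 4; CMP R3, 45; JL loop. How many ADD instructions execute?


Loop trace (R3 starts at 0, target 45, step 4):
  ADD #1: R3 = 0 + 4 = 4  → 4 < 45, loop
  ADD #2: R3 = 4 + 4 = 8  → 8 < 45, loop
  ADD #3: R3 = 8 + 4 = 12  → 12 < 45, loop
  ADD #4: R3 = 12 + 4 = 16  → 16 < 45, loop
  ADD #5: R3 = 16 + 4 = 20  → 20 < 45, loop
  ADD #6: R3 = 20 + 4 = 24  → 24 < 45, loop
  ADD #7: R3 = 24 + 4 = 28  → 28 < 45, loop
  ADD #8: R3 = 28 + 4 = 32  → 32 < 45, loop
  ADD #9: R3 = 32 + 4 = 36  → 36 < 45, loop
  ADD #10: R3 = 36 + 4 = 40  → 40 < 45, loop
  ADD #11: R3 = 40 + 4 = 44  → 44 < 45, loop
  ADD #12: R3 = 44 + 4 = 48  → 48 >= 45, exit
Total ADD instructions: 12

12


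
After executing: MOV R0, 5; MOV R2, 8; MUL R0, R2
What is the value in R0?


Register state trace:
  MOV R0, 5  → R0 = 5
  MOV R2, 8  → R2 = 8
  MUL R0, R2  → R0 = 5 * 8 = 40
Final: R0 = 40

40


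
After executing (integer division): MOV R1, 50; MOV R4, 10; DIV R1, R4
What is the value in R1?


Register state trace:
  MOV R1, 50  → R1 = 50
  MOV R4, 10  → R4 = 10
  DIV R1, R4  → R1 = 50 // 10 = 5
Final: R1 = 5

5


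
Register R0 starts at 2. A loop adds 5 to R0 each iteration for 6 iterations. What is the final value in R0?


Starting value: R0 = 2
  Iter 1: R0 = 2 + 5 = 7
  Iter 2: R0 = 7 + 5 = 12
  Iter 3: R0 = 12 + 5 = 17
  Iter 4: R0 = 17 + 5 = 22
  Iter 5: R0 = 22 + 5 = 27
  Iter 6: R0 = 27 + 5 = 32
Final: R0 = 32

32


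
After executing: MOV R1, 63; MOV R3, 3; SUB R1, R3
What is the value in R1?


Register state trace:
  MOV R1, 63  → R1 = 63
  MOV R3, 3  → R3 = 3
  SUB R1, R3  → R1 = 63 - 3 = 60
Final: R1 = 60

60


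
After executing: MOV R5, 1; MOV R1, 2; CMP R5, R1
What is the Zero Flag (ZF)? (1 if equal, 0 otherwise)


Register state trace:
  MOV R5, 1  → R5 = 1
  MOV R1, 2  → R1 = 2
  CMP R5, R1  → computes 1 - 2 = -1
  Result is nonzero, so values are not equal
ZF = 0

0


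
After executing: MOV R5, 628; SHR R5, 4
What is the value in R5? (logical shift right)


Register state trace:
  MOV R5, 628  → R5 = 628
  SHR R5, 4  → R5 = 628 >> 4 = 628 // 2^4 = 39
Final: R5 = 39

39


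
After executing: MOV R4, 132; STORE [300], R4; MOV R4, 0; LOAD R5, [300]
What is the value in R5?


Register and memory trace:
  MOV R4, 132  → R4 = 132
  STORE [300], R4  → mem[300] = 132
  MOV R4, 0  → R4 = 0
  LOAD R5, [300]  → R5 = mem[300] = 132
Final: R5 = 132

132


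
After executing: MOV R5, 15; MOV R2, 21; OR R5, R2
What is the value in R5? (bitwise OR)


Register state trace:
  MOV R5, 15  → R5 = 15 (0b00001111)
  MOV R2, 21  → R2 = 21 (0b00010101)
  OR R5, R2   → R5 = 15 OR 21 = 31 (0b00011111)
Final: R5 = 31

31


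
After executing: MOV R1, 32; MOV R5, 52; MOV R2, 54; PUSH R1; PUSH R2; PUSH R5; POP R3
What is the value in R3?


Stack trace (top is rightmost):
  MOV R1, 32  → R1 = 32
  MOV R5, 52  → R5 = 52
  MOV R2, 54  → R2 = 54
  PUSH R1  → stack: [32]
  PUSH R2  → stack: [32, 54]
  PUSH R5  → stack: [32, 54, 52]
  POP R3  → R3 = 52, stack: [32, 54]
Final: R3 = 52

52


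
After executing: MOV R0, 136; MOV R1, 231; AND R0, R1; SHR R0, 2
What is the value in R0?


Register state trace:
  MOV R0, 136  → R0 = 136 (0b10001000)
  MOV R1, 231  → R1 = 231 (0b11100111)
  AND R0, R1  → R0 = 136 AND 231 = 128 (0b10000000)
  SHR R0, 2  → R0 = 128 >> 2 = 32
Final: R0 = 32

32


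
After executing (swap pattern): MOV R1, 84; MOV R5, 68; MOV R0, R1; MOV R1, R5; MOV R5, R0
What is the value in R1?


Register state trace (swap pattern):
  MOV R1, 84  → R1 = 84
  MOV R5, 68  → R5 = 68
  MOV R0, R1  → R0 = 84  (save R1)
  MOV R1, R5  → R1 = 68  (R1 gets R5's value)
  MOV R5, R0  → R5 = 84  (R5 gets saved value)
Final: R1 = 68

68


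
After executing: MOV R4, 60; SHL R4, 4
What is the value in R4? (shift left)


Register state trace:
  MOV R4, 60  → R4 = 60
  SHL R4, 4  → R4 = 60 << 4 = 60 * 2^4 = 960
Final: R4 = 960

960


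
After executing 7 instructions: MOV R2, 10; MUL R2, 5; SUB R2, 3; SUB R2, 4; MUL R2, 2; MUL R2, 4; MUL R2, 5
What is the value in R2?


Register state trace:
  MOV R2, 10  → R2 = 10
  MUL R2, 5  → R2 = 10 * 5 = 50
  SUB R2, 3  → R2 = 50 - 3 = 47
  SUB R2, 4  → R2 = 47 - 4 = 43
  MUL R2, 2  → R2 = 43 * 2 = 86
  MUL R2, 4  → R2 = 86 * 4 = 344
  MUL R2, 5  → R2 = 344 * 5 = 1720
Final: R2 = 1720

1720


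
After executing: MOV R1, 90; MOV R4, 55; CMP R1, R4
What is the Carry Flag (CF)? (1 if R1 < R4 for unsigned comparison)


Register state trace:
  MOV R1, 90  → R1 = 90
  MOV R4, 55  → R4 = 55
  CMP R1, R4  → unsigned 90 - 55: no borrow
  90 >= 55, so CF = 0
CF = 0

0


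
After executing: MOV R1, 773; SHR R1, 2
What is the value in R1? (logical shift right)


Register state trace:
  MOV R1, 773  → R1 = 773
  SHR R1, 2  → R1 = 773 >> 2 = 773 // 2^2 = 193
Final: R1 = 193

193


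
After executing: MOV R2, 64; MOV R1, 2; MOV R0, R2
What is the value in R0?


Register state trace:
  MOV R2, 64  → R2 = 64
  MOV R1, 2  → R1 = 2
  MOV R0, R2  → R0 = 64
Final: R0 = 64

64


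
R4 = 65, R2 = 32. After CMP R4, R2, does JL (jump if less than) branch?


Trace:
  R4 = 65, R2 = 32
  CMP R4, R2  → compares 65 vs 32
  JL checks: is 65 less than 32?
  65 > 32, so condition is false
Branch taken: No

No


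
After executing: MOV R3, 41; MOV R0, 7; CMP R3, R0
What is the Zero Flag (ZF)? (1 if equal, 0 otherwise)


Register state trace:
  MOV R3, 41  → R3 = 41
  MOV R0, 7  → R0 = 7
  CMP R3, R0  → computes 41 - 7 = 34
  Result is nonzero, so values are not equal
ZF = 0

0


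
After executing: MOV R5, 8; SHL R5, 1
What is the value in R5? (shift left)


Register state trace:
  MOV R5, 8  → R5 = 8
  SHL R5, 1  → R5 = 8 << 1 = 8 * 2^1 = 16
Final: R5 = 16

16


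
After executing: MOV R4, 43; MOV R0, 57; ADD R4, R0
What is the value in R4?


Register state trace:
  MOV R4, 43  → R4 = 43
  MOV R0, 57  → R0 = 57
  ADD R4, R0  → R4 = 43 + 57 = 100
Final: R4 = 100

100


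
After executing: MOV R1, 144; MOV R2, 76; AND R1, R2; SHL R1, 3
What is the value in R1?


Register state trace:
  MOV R1, 144  → R1 = 144 (0b10010000)
  MOV R2, 76  → R2 = 76 (0b01001100)
  AND R1, R2  → R1 = 144 AND 76 = 0 (0b00000000)
  SHL R1, 3  → R1 = 0 << 3 = 0
Final: R1 = 0

0


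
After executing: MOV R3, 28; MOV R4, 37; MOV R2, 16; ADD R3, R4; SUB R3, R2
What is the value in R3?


Register state trace:
  MOV R3, 28  → R3 = 28
  MOV R4, 37  → R4 = 37
  MOV R2, 16  → R2 = 16
  ADD R3, R4  → R3 = 28 + 37 = 65
  SUB R3, R2  → R3 = 65 - 16 = 49
Final: R3 = 49

49


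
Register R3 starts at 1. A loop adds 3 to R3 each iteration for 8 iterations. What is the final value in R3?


Starting value: R3 = 1
  Iter 1: R3 = 1 + 3 = 4
  Iter 2: R3 = 4 + 3 = 7
  Iter 3: R3 = 7 + 3 = 10
  Iter 4: R3 = 10 + 3 = 13
  Iter 5: R3 = 13 + 3 = 16
  Iter 6: R3 = 16 + 3 = 19
  Iter 7: R3 = 19 + 3 = 22
  Iter 8: R3 = 22 + 3 = 25
Final: R3 = 25

25


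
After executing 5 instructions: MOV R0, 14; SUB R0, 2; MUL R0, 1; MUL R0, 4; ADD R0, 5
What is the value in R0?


Register state trace:
  MOV R0, 14  → R0 = 14
  SUB R0, 2  → R0 = 14 - 2 = 12
  MUL R0, 1  → R0 = 12 * 1 = 12
  MUL R0, 4  → R0 = 12 * 4 = 48
  ADD R0, 5  → R0 = 48 + 5 = 53
Final: R0 = 53

53


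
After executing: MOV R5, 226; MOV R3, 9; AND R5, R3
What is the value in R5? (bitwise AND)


Register state trace:
  MOV R5, 226  → R5 = 226 (0b11100010)
  MOV R3, 9  → R3 = 9 (0b00001001)
  AND R5, R3  → R5 = 226 AND 9 = 0 (0b00000000)
Final: R5 = 0

0


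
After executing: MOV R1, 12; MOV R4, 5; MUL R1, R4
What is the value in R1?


Register state trace:
  MOV R1, 12  → R1 = 12
  MOV R4, 5  → R4 = 5
  MUL R1, R4  → R1 = 12 * 5 = 60
Final: R1 = 60

60


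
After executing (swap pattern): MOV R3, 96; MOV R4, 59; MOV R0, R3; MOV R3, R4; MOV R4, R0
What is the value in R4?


Register state trace (swap pattern):
  MOV R3, 96  → R3 = 96
  MOV R4, 59  → R4 = 59
  MOV R0, R3  → R0 = 96  (save R3)
  MOV R3, R4  → R3 = 59  (R3 gets R4's value)
  MOV R4, R0  → R4 = 96  (R4 gets saved value)
Final: R4 = 96

96


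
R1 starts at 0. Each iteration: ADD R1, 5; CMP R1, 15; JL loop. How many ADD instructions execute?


Loop trace (R1 starts at 0, target 15, step 5):
  ADD #1: R1 = 0 + 5 = 5  → 5 < 15, loop
  ADD #2: R1 = 5 + 5 = 10  → 10 < 15, loop
  ADD #3: R1 = 10 + 5 = 15  → 15 >= 15, exit
Total ADD instructions: 3

3


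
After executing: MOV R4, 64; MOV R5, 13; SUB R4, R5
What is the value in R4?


Register state trace:
  MOV R4, 64  → R4 = 64
  MOV R5, 13  → R5 = 13
  SUB R4, R5  → R4 = 64 - 13 = 51
Final: R4 = 51

51


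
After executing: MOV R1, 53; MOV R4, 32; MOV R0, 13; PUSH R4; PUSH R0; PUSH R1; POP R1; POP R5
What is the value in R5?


Stack trace (top is rightmost):
  MOV R1, 53  → R1 = 53
  MOV R4, 32  → R4 = 32
  MOV R0, 13  → R0 = 13
  PUSH R4  → stack: [32]
  PUSH R0  → stack: [32, 13]
  PUSH R1  → stack: [32, 13, 53]
  POP R1  → R1 = 53, stack: [32, 13]
  POP R5  → R5 = 13, stack: [32]
Final: R5 = 13

13


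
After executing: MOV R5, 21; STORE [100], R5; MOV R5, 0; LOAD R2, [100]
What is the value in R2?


Register and memory trace:
  MOV R5, 21  → R5 = 21
  STORE [100], R5  → mem[100] = 21
  MOV R5, 0  → R5 = 0
  LOAD R2, [100]  → R2 = mem[100] = 21
Final: R2 = 21

21


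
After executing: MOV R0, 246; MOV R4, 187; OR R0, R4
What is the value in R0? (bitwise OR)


Register state trace:
  MOV R0, 246  → R0 = 246 (0b11110110)
  MOV R4, 187  → R4 = 187 (0b10111011)
  OR R0, R4   → R0 = 246 OR 187 = 255 (0b11111111)
Final: R0 = 255

255


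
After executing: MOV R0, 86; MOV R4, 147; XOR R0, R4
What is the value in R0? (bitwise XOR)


Register state trace:
  MOV R0, 86  → R0 = 86 (0b01010110)
  MOV R4, 147  → R4 = 147 (0b10010011)
  XOR R0, R4  → R0 = 86 XOR 147 = 197 (0b11000101)
Final: R0 = 197

197


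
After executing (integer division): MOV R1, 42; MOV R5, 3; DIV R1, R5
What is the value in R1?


Register state trace:
  MOV R1, 42  → R1 = 42
  MOV R5, 3  → R5 = 3
  DIV R1, R5  → R1 = 42 // 3 = 14
Final: R1 = 14

14


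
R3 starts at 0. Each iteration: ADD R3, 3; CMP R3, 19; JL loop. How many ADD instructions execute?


Loop trace (R3 starts at 0, target 19, step 3):
  ADD #1: R3 = 0 + 3 = 3  → 3 < 19, loop
  ADD #2: R3 = 3 + 3 = 6  → 6 < 19, loop
  ADD #3: R3 = 6 + 3 = 9  → 9 < 19, loop
  ADD #4: R3 = 9 + 3 = 12  → 12 < 19, loop
  ADD #5: R3 = 12 + 3 = 15  → 15 < 19, loop
  ADD #6: R3 = 15 + 3 = 18  → 18 < 19, loop
  ADD #7: R3 = 18 + 3 = 21  → 21 >= 19, exit
Total ADD instructions: 7

7


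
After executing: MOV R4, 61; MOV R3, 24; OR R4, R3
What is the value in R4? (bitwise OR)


Register state trace:
  MOV R4, 61  → R4 = 61 (0b00111101)
  MOV R3, 24  → R3 = 24 (0b00011000)
  OR R4, R3   → R4 = 61 OR 24 = 61 (0b00111101)
Final: R4 = 61

61


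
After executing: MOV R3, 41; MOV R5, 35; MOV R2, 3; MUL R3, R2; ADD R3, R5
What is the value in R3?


Register state trace:
  MOV R3, 41  → R3 = 41
  MOV R5, 35  → R5 = 35
  MOV R2, 3  → R2 = 3
  MUL R3, R2  → R3 = 41 * 3 = 123
  ADD R3, R5  → R3 = 123 + 35 = 158
Final: R3 = 158

158


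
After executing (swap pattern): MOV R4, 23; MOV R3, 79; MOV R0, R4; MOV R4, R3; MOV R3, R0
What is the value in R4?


Register state trace (swap pattern):
  MOV R4, 23  → R4 = 23
  MOV R3, 79  → R3 = 79
  MOV R0, R4  → R0 = 23  (save R4)
  MOV R4, R3  → R4 = 79  (R4 gets R3's value)
  MOV R3, R0  → R3 = 23  (R3 gets saved value)
Final: R4 = 79

79


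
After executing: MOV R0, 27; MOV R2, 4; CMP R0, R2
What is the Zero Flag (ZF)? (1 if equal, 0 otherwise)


Register state trace:
  MOV R0, 27  → R0 = 27
  MOV R2, 4  → R2 = 4
  CMP R0, R2  → computes 27 - 4 = 23
  Result is nonzero, so values are not equal
ZF = 0

0


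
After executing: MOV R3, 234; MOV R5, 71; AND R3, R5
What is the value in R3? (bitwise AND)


Register state trace:
  MOV R3, 234  → R3 = 234 (0b11101010)
  MOV R5, 71  → R5 = 71 (0b01000111)
  AND R3, R5  → R3 = 234 AND 71 = 66 (0b01000010)
Final: R3 = 66

66


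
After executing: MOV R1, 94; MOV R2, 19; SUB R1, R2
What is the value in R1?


Register state trace:
  MOV R1, 94  → R1 = 94
  MOV R2, 19  → R2 = 19
  SUB R1, R2  → R1 = 94 - 19 = 75
Final: R1 = 75

75


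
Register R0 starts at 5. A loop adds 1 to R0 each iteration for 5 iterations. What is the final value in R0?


Starting value: R0 = 5
  Iter 1: R0 = 5 + 1 = 6
  Iter 2: R0 = 6 + 1 = 7
  Iter 3: R0 = 7 + 1 = 8
  Iter 4: R0 = 8 + 1 = 9
  Iter 5: R0 = 9 + 1 = 10
Final: R0 = 10

10


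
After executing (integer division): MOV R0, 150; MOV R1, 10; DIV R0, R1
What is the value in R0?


Register state trace:
  MOV R0, 150  → R0 = 150
  MOV R1, 10  → R1 = 10
  DIV R0, R1  → R0 = 150 // 10 = 15
Final: R0 = 15

15


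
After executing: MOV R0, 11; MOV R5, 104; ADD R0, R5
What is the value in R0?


Register state trace:
  MOV R0, 11  → R0 = 11
  MOV R5, 104  → R5 = 104
  ADD R0, R5  → R0 = 11 + 104 = 115
Final: R0 = 115

115


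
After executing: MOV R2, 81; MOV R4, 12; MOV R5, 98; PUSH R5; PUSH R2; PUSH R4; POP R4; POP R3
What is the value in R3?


Stack trace (top is rightmost):
  MOV R2, 81  → R2 = 81
  MOV R4, 12  → R4 = 12
  MOV R5, 98  → R5 = 98
  PUSH R5  → stack: [98]
  PUSH R2  → stack: [98, 81]
  PUSH R4  → stack: [98, 81, 12]
  POP R4  → R4 = 12, stack: [98, 81]
  POP R3  → R3 = 81, stack: [98]
Final: R3 = 81

81


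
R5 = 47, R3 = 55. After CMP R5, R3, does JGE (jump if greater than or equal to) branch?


Trace:
  R5 = 47, R3 = 55
  CMP R5, R3  → compares 47 vs 55
  JGE checks: is 47 greater than or equal to 55?
  47 < 55, so condition is false
Branch taken: No

No


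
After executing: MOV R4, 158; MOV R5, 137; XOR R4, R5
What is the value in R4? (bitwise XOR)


Register state trace:
  MOV R4, 158  → R4 = 158 (0b10011110)
  MOV R5, 137  → R5 = 137 (0b10001001)
  XOR R4, R5  → R4 = 158 XOR 137 = 23 (0b00010111)
Final: R4 = 23

23


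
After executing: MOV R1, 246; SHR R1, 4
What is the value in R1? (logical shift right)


Register state trace:
  MOV R1, 246  → R1 = 246
  SHR R1, 4  → R1 = 246 >> 4 = 246 // 2^4 = 15
Final: R1 = 15

15


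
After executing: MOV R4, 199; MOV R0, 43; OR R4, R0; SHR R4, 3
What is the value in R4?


Register state trace:
  MOV R4, 199  → R4 = 199 (0b11000111)
  MOV R0, 43  → R0 = 43 (0b00101011)
  OR R4, R0  → R4 = 199 OR 43 = 239 (0b11101111)
  SHR R4, 3  → R4 = 239 >> 3 = 29
Final: R4 = 29

29


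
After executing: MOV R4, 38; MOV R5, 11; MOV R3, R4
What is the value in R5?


Register state trace:
  MOV R4, 38  → R4 = 38
  MOV R5, 11  → R5 = 11
  MOV R3, R4  → R3 = 38
Final: R5 = 11

11


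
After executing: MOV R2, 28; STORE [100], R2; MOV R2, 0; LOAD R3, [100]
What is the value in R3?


Register and memory trace:
  MOV R2, 28  → R2 = 28
  STORE [100], R2  → mem[100] = 28
  MOV R2, 0  → R2 = 0
  LOAD R3, [100]  → R3 = mem[100] = 28
Final: R3 = 28

28


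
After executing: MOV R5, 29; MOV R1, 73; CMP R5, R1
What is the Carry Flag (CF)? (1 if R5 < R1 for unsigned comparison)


Register state trace:
  MOV R5, 29  → R5 = 29
  MOV R1, 73  → R1 = 73
  CMP R5, R1  → unsigned 29 - 73: borrow occurs
  29 < 73, so CF = 1
CF = 1

1


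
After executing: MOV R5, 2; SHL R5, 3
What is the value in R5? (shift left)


Register state trace:
  MOV R5, 2  → R5 = 2
  SHL R5, 3  → R5 = 2 << 3 = 2 * 2^3 = 16
Final: R5 = 16

16


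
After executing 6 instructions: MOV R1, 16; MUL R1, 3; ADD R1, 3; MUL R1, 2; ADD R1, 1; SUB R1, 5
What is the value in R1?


Register state trace:
  MOV R1, 16  → R1 = 16
  MUL R1, 3  → R1 = 16 * 3 = 48
  ADD R1, 3  → R1 = 48 + 3 = 51
  MUL R1, 2  → R1 = 51 * 2 = 102
  ADD R1, 1  → R1 = 102 + 1 = 103
  SUB R1, 5  → R1 = 103 - 5 = 98
Final: R1 = 98

98


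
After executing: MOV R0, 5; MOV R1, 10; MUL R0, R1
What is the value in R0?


Register state trace:
  MOV R0, 5  → R0 = 5
  MOV R1, 10  → R1 = 10
  MUL R0, R1  → R0 = 5 * 10 = 50
Final: R0 = 50

50


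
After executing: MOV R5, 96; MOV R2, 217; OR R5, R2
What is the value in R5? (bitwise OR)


Register state trace:
  MOV R5, 96  → R5 = 96 (0b01100000)
  MOV R2, 217  → R2 = 217 (0b11011001)
  OR R5, R2   → R5 = 96 OR 217 = 249 (0b11111001)
Final: R5 = 249

249


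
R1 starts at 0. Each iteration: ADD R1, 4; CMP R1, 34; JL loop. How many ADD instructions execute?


Loop trace (R1 starts at 0, target 34, step 4):
  ADD #1: R1 = 0 + 4 = 4  → 4 < 34, loop
  ADD #2: R1 = 4 + 4 = 8  → 8 < 34, loop
  ADD #3: R1 = 8 + 4 = 12  → 12 < 34, loop
  ADD #4: R1 = 12 + 4 = 16  → 16 < 34, loop
  ADD #5: R1 = 16 + 4 = 20  → 20 < 34, loop
  ADD #6: R1 = 20 + 4 = 24  → 24 < 34, loop
  ADD #7: R1 = 24 + 4 = 28  → 28 < 34, loop
  ADD #8: R1 = 28 + 4 = 32  → 32 < 34, loop
  ADD #9: R1 = 32 + 4 = 36  → 36 >= 34, exit
Total ADD instructions: 9

9


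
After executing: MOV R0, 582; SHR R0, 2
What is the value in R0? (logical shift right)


Register state trace:
  MOV R0, 582  → R0 = 582
  SHR R0, 2  → R0 = 582 >> 2 = 582 // 2^2 = 145
Final: R0 = 145

145


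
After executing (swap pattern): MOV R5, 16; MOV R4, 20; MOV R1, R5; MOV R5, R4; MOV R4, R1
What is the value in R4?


Register state trace (swap pattern):
  MOV R5, 16  → R5 = 16
  MOV R4, 20  → R4 = 20
  MOV R1, R5  → R1 = 16  (save R5)
  MOV R5, R4  → R5 = 20  (R5 gets R4's value)
  MOV R4, R1  → R4 = 16  (R4 gets saved value)
Final: R4 = 16

16


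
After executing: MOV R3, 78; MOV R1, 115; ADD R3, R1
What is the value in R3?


Register state trace:
  MOV R3, 78  → R3 = 78
  MOV R1, 115  → R1 = 115
  ADD R3, R1  → R3 = 78 + 115 = 193
Final: R3 = 193

193


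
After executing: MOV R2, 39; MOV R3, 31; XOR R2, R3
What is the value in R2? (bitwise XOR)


Register state trace:
  MOV R2, 39  → R2 = 39 (0b00100111)
  MOV R3, 31  → R3 = 31 (0b00011111)
  XOR R2, R3  → R2 = 39 XOR 31 = 56 (0b00111000)
Final: R2 = 56

56


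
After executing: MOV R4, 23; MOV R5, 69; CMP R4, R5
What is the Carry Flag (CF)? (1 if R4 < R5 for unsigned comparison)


Register state trace:
  MOV R4, 23  → R4 = 23
  MOV R5, 69  → R5 = 69
  CMP R4, R5  → unsigned 23 - 69: borrow occurs
  23 < 69, so CF = 1
CF = 1

1


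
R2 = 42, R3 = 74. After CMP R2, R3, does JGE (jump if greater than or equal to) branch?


Trace:
  R2 = 42, R3 = 74
  CMP R2, R3  → compares 42 vs 74
  JGE checks: is 42 greater than or equal to 74?
  42 < 74, so condition is false
Branch taken: No

No


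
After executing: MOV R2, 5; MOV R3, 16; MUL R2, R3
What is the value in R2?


Register state trace:
  MOV R2, 5  → R2 = 5
  MOV R3, 16  → R3 = 16
  MUL R2, R3  → R2 = 5 * 16 = 80
Final: R2 = 80

80


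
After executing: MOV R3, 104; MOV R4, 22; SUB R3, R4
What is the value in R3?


Register state trace:
  MOV R3, 104  → R3 = 104
  MOV R4, 22  → R4 = 22
  SUB R3, R4  → R3 = 104 - 22 = 82
Final: R3 = 82

82


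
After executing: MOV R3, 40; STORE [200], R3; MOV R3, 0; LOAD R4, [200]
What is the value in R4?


Register and memory trace:
  MOV R3, 40  → R3 = 40
  STORE [200], R3  → mem[200] = 40
  MOV R3, 0  → R3 = 0
  LOAD R4, [200]  → R4 = mem[200] = 40
Final: R4 = 40

40


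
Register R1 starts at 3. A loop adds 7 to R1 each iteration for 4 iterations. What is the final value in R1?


Starting value: R1 = 3
  Iter 1: R1 = 3 + 7 = 10
  Iter 2: R1 = 10 + 7 = 17
  Iter 3: R1 = 17 + 7 = 24
  Iter 4: R1 = 24 + 7 = 31
Final: R1 = 31

31


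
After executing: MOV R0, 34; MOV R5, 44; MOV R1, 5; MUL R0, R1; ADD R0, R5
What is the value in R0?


Register state trace:
  MOV R0, 34  → R0 = 34
  MOV R5, 44  → R5 = 44
  MOV R1, 5  → R1 = 5
  MUL R0, R1  → R0 = 34 * 5 = 170
  ADD R0, R5  → R0 = 170 + 44 = 214
Final: R0 = 214

214


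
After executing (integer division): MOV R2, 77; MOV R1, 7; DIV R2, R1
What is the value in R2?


Register state trace:
  MOV R2, 77  → R2 = 77
  MOV R1, 7  → R1 = 7
  DIV R2, R1  → R2 = 77 // 7 = 11
Final: R2 = 11

11


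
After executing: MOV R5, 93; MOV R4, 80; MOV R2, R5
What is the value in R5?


Register state trace:
  MOV R5, 93  → R5 = 93
  MOV R4, 80  → R4 = 80
  MOV R2, R5  → R2 = 93
Final: R5 = 93

93


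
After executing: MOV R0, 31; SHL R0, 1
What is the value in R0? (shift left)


Register state trace:
  MOV R0, 31  → R0 = 31
  SHL R0, 1  → R0 = 31 << 1 = 31 * 2^1 = 62
Final: R0 = 62

62


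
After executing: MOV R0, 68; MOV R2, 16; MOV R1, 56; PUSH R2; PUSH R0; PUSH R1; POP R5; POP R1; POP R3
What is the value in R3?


Stack trace (top is rightmost):
  MOV R0, 68  → R0 = 68
  MOV R2, 16  → R2 = 16
  MOV R1, 56  → R1 = 56
  PUSH R2  → stack: [16]
  PUSH R0  → stack: [16, 68]
  PUSH R1  → stack: [16, 68, 56]
  POP R5  → R5 = 56, stack: [16, 68]
  POP R1  → R1 = 68, stack: [16]
  POP R3  → R3 = 16, stack: []
Final: R3 = 16

16


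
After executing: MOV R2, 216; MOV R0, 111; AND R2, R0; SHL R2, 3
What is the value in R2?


Register state trace:
  MOV R2, 216  → R2 = 216 (0b11011000)
  MOV R0, 111  → R0 = 111 (0b01101111)
  AND R2, R0  → R2 = 216 AND 111 = 72 (0b01001000)
  SHL R2, 3  → R2 = 72 << 3 = 576
Final: R2 = 576

576


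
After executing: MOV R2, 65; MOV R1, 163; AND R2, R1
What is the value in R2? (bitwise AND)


Register state trace:
  MOV R2, 65  → R2 = 65 (0b01000001)
  MOV R1, 163  → R1 = 163 (0b10100011)
  AND R2, R1  → R2 = 65 AND 163 = 1 (0b00000001)
Final: R2 = 1

1


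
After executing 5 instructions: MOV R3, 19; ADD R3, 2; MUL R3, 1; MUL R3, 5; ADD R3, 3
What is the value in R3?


Register state trace:
  MOV R3, 19  → R3 = 19
  ADD R3, 2  → R3 = 19 + 2 = 21
  MUL R3, 1  → R3 = 21 * 1 = 21
  MUL R3, 5  → R3 = 21 * 5 = 105
  ADD R3, 3  → R3 = 105 + 3 = 108
Final: R3 = 108

108


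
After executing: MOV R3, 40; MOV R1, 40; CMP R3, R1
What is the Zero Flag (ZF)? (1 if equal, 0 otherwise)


Register state trace:
  MOV R3, 40  → R3 = 40
  MOV R1, 40  → R1 = 40
  CMP R3, R1  → computes 40 - 40 = 0
  Result is zero, so values are equal
ZF = 1

1


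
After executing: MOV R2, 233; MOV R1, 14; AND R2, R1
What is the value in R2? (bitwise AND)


Register state trace:
  MOV R2, 233  → R2 = 233 (0b11101001)
  MOV R1, 14  → R1 = 14 (0b00001110)
  AND R2, R1  → R2 = 233 AND 14 = 8 (0b00001000)
Final: R2 = 8

8


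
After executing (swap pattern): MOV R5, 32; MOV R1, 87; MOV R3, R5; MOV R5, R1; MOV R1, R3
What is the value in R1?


Register state trace (swap pattern):
  MOV R5, 32  → R5 = 32
  MOV R1, 87  → R1 = 87
  MOV R3, R5  → R3 = 32  (save R5)
  MOV R5, R1  → R5 = 87  (R5 gets R1's value)
  MOV R1, R3  → R1 = 32  (R1 gets saved value)
Final: R1 = 32

32


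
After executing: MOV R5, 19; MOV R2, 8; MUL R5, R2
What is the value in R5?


Register state trace:
  MOV R5, 19  → R5 = 19
  MOV R2, 8  → R2 = 8
  MUL R5, R2  → R5 = 19 * 8 = 152
Final: R5 = 152

152


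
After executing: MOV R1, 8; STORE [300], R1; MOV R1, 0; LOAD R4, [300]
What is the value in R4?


Register and memory trace:
  MOV R1, 8  → R1 = 8
  STORE [300], R1  → mem[300] = 8
  MOV R1, 0  → R1 = 0
  LOAD R4, [300]  → R4 = mem[300] = 8
Final: R4 = 8

8


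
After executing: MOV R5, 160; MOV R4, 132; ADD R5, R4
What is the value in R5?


Register state trace:
  MOV R5, 160  → R5 = 160
  MOV R4, 132  → R4 = 132
  ADD R5, R4  → R5 = 160 + 132 = 292
Final: R5 = 292

292


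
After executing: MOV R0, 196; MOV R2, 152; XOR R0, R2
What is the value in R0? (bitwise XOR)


Register state trace:
  MOV R0, 196  → R0 = 196 (0b11000100)
  MOV R2, 152  → R2 = 152 (0b10011000)
  XOR R0, R2  → R0 = 196 XOR 152 = 92 (0b01011100)
Final: R0 = 92

92


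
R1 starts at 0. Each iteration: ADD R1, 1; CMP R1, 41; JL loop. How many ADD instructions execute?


Loop trace (R1 starts at 0, target 41, step 1):
  ADD #1: R1 = 0 + 1 = 1  → 1 < 41, loop
  ADD #2: R1 = 1 + 1 = 2  → 2 < 41, loop
  ADD #3: R1 = 2 + 1 = 3  → 3 < 41, loop
  ADD #4: R1 = 3 + 1 = 4  → 4 < 41, loop
  ADD #5: R1 = 4 + 1 = 5  → 5 < 41, loop
  ADD #6: R1 = 5 + 1 = 6  → 6 < 41, loop
  ADD #7: R1 = 6 + 1 = 7  → 7 < 41, loop
  ADD #8: R1 = 7 + 1 = 8  → 8 < 41, loop
  ADD #9: R1 = 8 + 1 = 9  → 9 < 41, loop
  ADD #10: R1 = 9 + 1 = 10  → 10 < 41, loop
  ADD #11: R1 = 10 + 1 = 11  → 11 < 41, loop
  ADD #12: R1 = 11 + 1 = 12  → 12 < 41, loop
  ADD #13: R1 = 12 + 1 = 13  → 13 < 41, loop
  ADD #14: R1 = 13 + 1 = 14  → 14 < 41, loop
  ADD #15: R1 = 14 + 1 = 15  → 15 < 41, loop
  ADD #16: R1 = 15 + 1 = 16  → 16 < 41, loop
  ADD #17: R1 = 16 + 1 = 17  → 17 < 41, loop
  ADD #18: R1 = 17 + 1 = 18  → 18 < 41, loop
  ADD #19: R1 = 18 + 1 = 19  → 19 < 41, loop
  ADD #20: R1 = 19 + 1 = 20  → 20 < 41, loop
  ADD #21: R1 = 20 + 1 = 21  → 21 < 41, loop
  ADD #22: R1 = 21 + 1 = 22  → 22 < 41, loop
  ADD #23: R1 = 22 + 1 = 23  → 23 < 41, loop
  ADD #24: R1 = 23 + 1 = 24  → 24 < 41, loop
  ADD #25: R1 = 24 + 1 = 25  → 25 < 41, loop
  ADD #26: R1 = 25 + 1 = 26  → 26 < 41, loop
  ADD #27: R1 = 26 + 1 = 27  → 27 < 41, loop
  ADD #28: R1 = 27 + 1 = 28  → 28 < 41, loop
  ADD #29: R1 = 28 + 1 = 29  → 29 < 41, loop
  ADD #30: R1 = 29 + 1 = 30  → 30 < 41, loop
  ADD #31: R1 = 30 + 1 = 31  → 31 < 41, loop
  ADD #32: R1 = 31 + 1 = 32  → 32 < 41, loop
  ADD #33: R1 = 32 + 1 = 33  → 33 < 41, loop
  ADD #34: R1 = 33 + 1 = 34  → 34 < 41, loop
  ADD #35: R1 = 34 + 1 = 35  → 35 < 41, loop
  ADD #36: R1 = 35 + 1 = 36  → 36 < 41, loop
  ADD #37: R1 = 36 + 1 = 37  → 37 < 41, loop
  ADD #38: R1 = 37 + 1 = 38  → 38 < 41, loop
  ADD #39: R1 = 38 + 1 = 39  → 39 < 41, loop
  ADD #40: R1 = 39 + 1 = 40  → 40 < 41, loop
  ADD #41: R1 = 40 + 1 = 41  → 41 >= 41, exit
Total ADD instructions: 41

41
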